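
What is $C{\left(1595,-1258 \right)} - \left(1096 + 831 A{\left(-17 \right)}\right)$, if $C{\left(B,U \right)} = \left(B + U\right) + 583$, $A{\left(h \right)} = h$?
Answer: $13951$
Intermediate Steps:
$C{\left(B,U \right)} = 583 + B + U$
$C{\left(1595,-1258 \right)} - \left(1096 + 831 A{\left(-17 \right)}\right) = \left(583 + 1595 - 1258\right) - -13031 = 920 + \left(-1096 + 14127\right) = 920 + 13031 = 13951$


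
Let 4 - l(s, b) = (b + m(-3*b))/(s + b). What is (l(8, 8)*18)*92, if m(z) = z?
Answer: 8280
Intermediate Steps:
l(s, b) = 4 + 2*b/(b + s) (l(s, b) = 4 - (b - 3*b)/(s + b) = 4 - (-2*b)/(b + s) = 4 - (-2)*b/(b + s) = 4 + 2*b/(b + s))
(l(8, 8)*18)*92 = ((2*(2*8 + 3*8)/(8 + 8))*18)*92 = ((2*(16 + 24)/16)*18)*92 = ((2*(1/16)*40)*18)*92 = (5*18)*92 = 90*92 = 8280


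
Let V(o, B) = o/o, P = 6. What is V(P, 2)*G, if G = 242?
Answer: 242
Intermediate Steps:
V(o, B) = 1
V(P, 2)*G = 1*242 = 242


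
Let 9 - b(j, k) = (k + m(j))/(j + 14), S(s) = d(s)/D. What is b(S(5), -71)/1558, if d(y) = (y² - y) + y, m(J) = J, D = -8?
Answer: 688/67773 ≈ 0.010152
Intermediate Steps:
d(y) = y²
S(s) = -s²/8 (S(s) = s²/(-8) = s²*(-⅛) = -s²/8)
b(j, k) = 9 - (j + k)/(14 + j) (b(j, k) = 9 - (k + j)/(j + 14) = 9 - (j + k)/(14 + j))
b(S(5), -71)/1558 = ((126 - 1*(-71) + 8*(-⅛*5²))/(14 - ⅛*5²))/1558 = ((126 + 71 + 8*(-⅛*25))/(14 - ⅛*25))*(1/1558) = ((126 + 71 + 8*(-25/8))/(14 - 25/8))*(1/1558) = ((126 + 71 - 25)/(87/8))*(1/1558) = ((8/87)*172)*(1/1558) = (1376/87)*(1/1558) = 688/67773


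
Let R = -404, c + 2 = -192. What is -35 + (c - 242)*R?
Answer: 176109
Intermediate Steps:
c = -194 (c = -2 - 192 = -194)
-35 + (c - 242)*R = -35 + (-194 - 242)*(-404) = -35 - 436*(-404) = -35 + 176144 = 176109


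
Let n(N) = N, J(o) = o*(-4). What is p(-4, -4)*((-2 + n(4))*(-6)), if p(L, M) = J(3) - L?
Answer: 96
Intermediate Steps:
J(o) = -4*o
p(L, M) = -12 - L (p(L, M) = -4*3 - L = -12 - L)
p(-4, -4)*((-2 + n(4))*(-6)) = (-12 - 1*(-4))*((-2 + 4)*(-6)) = (-12 + 4)*(2*(-6)) = -8*(-12) = 96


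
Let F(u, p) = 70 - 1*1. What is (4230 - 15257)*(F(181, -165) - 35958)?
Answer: 395748003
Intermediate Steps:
F(u, p) = 69 (F(u, p) = 70 - 1 = 69)
(4230 - 15257)*(F(181, -165) - 35958) = (4230 - 15257)*(69 - 35958) = -11027*(-35889) = 395748003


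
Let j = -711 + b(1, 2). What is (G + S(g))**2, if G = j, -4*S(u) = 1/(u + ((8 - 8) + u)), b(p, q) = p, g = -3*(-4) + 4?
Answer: 8259356161/16384 ≈ 5.0411e+5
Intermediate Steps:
g = 16 (g = 12 + 4 = 16)
S(u) = -1/(8*u) (S(u) = -1/(4*(u + ((8 - 8) + u))) = -1/(4*(u + (0 + u))) = -1/(4*(u + u)) = -1/(2*u)/4 = -1/(8*u))
j = -710 (j = -711 + 1 = -710)
G = -710
(G + S(g))**2 = (-710 - 1/8/16)**2 = (-710 - 1/8*1/16)**2 = (-710 - 1/128)**2 = (-90881/128)**2 = 8259356161/16384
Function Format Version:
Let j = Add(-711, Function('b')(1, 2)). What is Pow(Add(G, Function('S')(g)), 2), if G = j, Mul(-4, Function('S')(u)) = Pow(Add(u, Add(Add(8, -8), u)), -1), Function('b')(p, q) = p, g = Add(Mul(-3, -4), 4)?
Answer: Rational(8259356161, 16384) ≈ 5.0411e+5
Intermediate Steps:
g = 16 (g = Add(12, 4) = 16)
Function('S')(u) = Mul(Rational(-1, 8), Pow(u, -1)) (Function('S')(u) = Mul(Rational(-1, 4), Pow(Add(u, Add(Add(8, -8), u)), -1)) = Mul(Rational(-1, 4), Pow(Add(u, Add(0, u)), -1)) = Mul(Rational(-1, 4), Pow(Add(u, u), -1)) = Mul(Rational(-1, 4), Pow(Mul(2, u), -1)) = Mul(Rational(-1, 4), Mul(Rational(1, 2), Pow(u, -1))) = Mul(Rational(-1, 8), Pow(u, -1)))
j = -710 (j = Add(-711, 1) = -710)
G = -710
Pow(Add(G, Function('S')(g)), 2) = Pow(Add(-710, Mul(Rational(-1, 8), Pow(16, -1))), 2) = Pow(Add(-710, Mul(Rational(-1, 8), Rational(1, 16))), 2) = Pow(Add(-710, Rational(-1, 128)), 2) = Pow(Rational(-90881, 128), 2) = Rational(8259356161, 16384)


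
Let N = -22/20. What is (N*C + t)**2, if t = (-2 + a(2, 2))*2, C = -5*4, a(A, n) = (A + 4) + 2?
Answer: 1156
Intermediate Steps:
a(A, n) = 6 + A (a(A, n) = (4 + A) + 2 = 6 + A)
C = -20
N = -11/10 (N = -22*1/20 = -11/10 ≈ -1.1000)
t = 12 (t = (-2 + (6 + 2))*2 = (-2 + 8)*2 = 6*2 = 12)
(N*C + t)**2 = (-11/10*(-20) + 12)**2 = (22 + 12)**2 = 34**2 = 1156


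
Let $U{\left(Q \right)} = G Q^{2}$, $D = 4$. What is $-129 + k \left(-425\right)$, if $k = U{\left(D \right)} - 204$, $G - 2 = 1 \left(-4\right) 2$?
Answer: $127371$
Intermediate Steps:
$G = -6$ ($G = 2 + 1 \left(-4\right) 2 = 2 - 8 = -6$)
$U{\left(Q \right)} = - 6 Q^{2}$
$k = -300$ ($k = - 6 \cdot 4^{2} - 204 = \left(-6\right) 16 - 204 = -96 - 204 = -300$)
$-129 + k \left(-425\right) = -129 - -127500 = -129 + 127500 = 127371$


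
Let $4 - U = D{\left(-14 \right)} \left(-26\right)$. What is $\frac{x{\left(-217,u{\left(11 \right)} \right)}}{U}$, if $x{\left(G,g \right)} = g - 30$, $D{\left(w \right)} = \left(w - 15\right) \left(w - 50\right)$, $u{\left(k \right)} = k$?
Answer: $- \frac{1}{2540} \approx -0.0003937$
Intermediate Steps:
$D{\left(w \right)} = \left(-50 + w\right) \left(-15 + w\right)$ ($D{\left(w \right)} = \left(-15 + w\right) \left(-50 + w\right) = \left(-50 + w\right) \left(-15 + w\right)$)
$x{\left(G,g \right)} = -30 + g$ ($x{\left(G,g \right)} = g - 30 = -30 + g$)
$U = 48260$ ($U = 4 - \left(750 + \left(-14\right)^{2} - -910\right) \left(-26\right) = 4 - \left(750 + 196 + 910\right) \left(-26\right) = 4 - 1856 \left(-26\right) = 4 - -48256 = 4 + 48256 = 48260$)
$\frac{x{\left(-217,u{\left(11 \right)} \right)}}{U} = \frac{-30 + 11}{48260} = \left(-19\right) \frac{1}{48260} = - \frac{1}{2540}$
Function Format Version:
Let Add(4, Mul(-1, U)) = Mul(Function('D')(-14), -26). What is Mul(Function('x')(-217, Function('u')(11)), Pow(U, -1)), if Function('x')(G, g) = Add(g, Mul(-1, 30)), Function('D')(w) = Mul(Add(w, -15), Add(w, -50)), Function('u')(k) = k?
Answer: Rational(-1, 2540) ≈ -0.00039370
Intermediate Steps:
Function('D')(w) = Mul(Add(-50, w), Add(-15, w)) (Function('D')(w) = Mul(Add(-15, w), Add(-50, w)) = Mul(Add(-50, w), Add(-15, w)))
Function('x')(G, g) = Add(-30, g) (Function('x')(G, g) = Add(g, -30) = Add(-30, g))
U = 48260 (U = Add(4, Mul(-1, Mul(Add(750, Pow(-14, 2), Mul(-65, -14)), -26))) = Add(4, Mul(-1, Mul(Add(750, 196, 910), -26))) = Add(4, Mul(-1, Mul(1856, -26))) = Add(4, Mul(-1, -48256)) = Add(4, 48256) = 48260)
Mul(Function('x')(-217, Function('u')(11)), Pow(U, -1)) = Mul(Add(-30, 11), Pow(48260, -1)) = Mul(-19, Rational(1, 48260)) = Rational(-1, 2540)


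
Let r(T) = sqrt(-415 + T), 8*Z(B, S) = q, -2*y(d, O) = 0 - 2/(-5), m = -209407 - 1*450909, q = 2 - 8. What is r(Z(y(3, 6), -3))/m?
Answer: -I*sqrt(1663)/1320632 ≈ -3.0879e-5*I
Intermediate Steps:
q = -6
m = -660316 (m = -209407 - 450909 = -660316)
y(d, O) = -1/5 (y(d, O) = -(0 - 2/(-5))/2 = -(0 - 2*(-1)/5)/2 = -(0 - 1*(-2/5))/2 = -(0 + 2/5)/2 = -1/2*2/5 = -1/5)
Z(B, S) = -3/4 (Z(B, S) = (1/8)*(-6) = -3/4)
r(Z(y(3, 6), -3))/m = sqrt(-415 - 3/4)/(-660316) = sqrt(-1663/4)*(-1/660316) = (I*sqrt(1663)/2)*(-1/660316) = -I*sqrt(1663)/1320632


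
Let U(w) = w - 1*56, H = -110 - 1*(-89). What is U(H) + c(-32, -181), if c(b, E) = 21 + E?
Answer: -237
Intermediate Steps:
H = -21 (H = -110 + 89 = -21)
U(w) = -56 + w (U(w) = w - 56 = -56 + w)
U(H) + c(-32, -181) = (-56 - 21) + (21 - 181) = -77 - 160 = -237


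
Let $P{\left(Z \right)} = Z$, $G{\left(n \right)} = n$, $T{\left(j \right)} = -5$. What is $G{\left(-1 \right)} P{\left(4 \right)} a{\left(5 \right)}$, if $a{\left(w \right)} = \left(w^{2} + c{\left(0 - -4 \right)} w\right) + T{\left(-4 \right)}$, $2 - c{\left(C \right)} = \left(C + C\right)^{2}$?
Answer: $1160$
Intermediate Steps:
$c{\left(C \right)} = 2 - 4 C^{2}$ ($c{\left(C \right)} = 2 - \left(C + C\right)^{2} = 2 - \left(2 C\right)^{2} = 2 - 4 C^{2}$)
$a{\left(w \right)} = -5 + w^{2} - 62 w$ ($a{\left(w \right)} = \left(w^{2} + \left(2 - 4 \left(0 - -4\right)^{2}\right) w\right) - 5 = \left(w^{2} + \left(2 - 4 \left(0 + 4\right)^{2}\right) w\right) - 5 = \left(w^{2} + \left(2 - 4 \cdot 4^{2}\right) w\right) - 5 = \left(w^{2} + \left(2 - 64\right) w\right) - 5 = \left(w^{2} - 62 w\right) - 5 = -5 + w^{2} - 62 w$)
$G{\left(-1 \right)} P{\left(4 \right)} a{\left(5 \right)} = \left(-1\right) 4 \left(-5 + 5^{2} - 310\right) = - 4 \left(-5 + 25 - 310\right) = \left(-4\right) \left(-290\right) = 1160$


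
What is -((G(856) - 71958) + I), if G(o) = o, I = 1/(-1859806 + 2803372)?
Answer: 67089429731/943566 ≈ 71102.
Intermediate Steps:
I = 1/943566 ≈ 1.0598e-6
-((G(856) - 71958) + I) = -((856 - 71958) + 1/943566) = -(-71102 + 1/943566) = -1*(-67089429731/943566) = 67089429731/943566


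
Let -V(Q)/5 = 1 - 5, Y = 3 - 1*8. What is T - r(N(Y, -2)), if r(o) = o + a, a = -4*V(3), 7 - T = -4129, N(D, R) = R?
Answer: 4218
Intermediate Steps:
Y = -5 (Y = 3 - 8 = -5)
V(Q) = 20 (V(Q) = -5*(1 - 5) = -5*(-4) = 20)
T = 4136 (T = 7 - 1*(-4129) = 7 + 4129 = 4136)
a = -80 (a = -4*20 = -80)
r(o) = -80 + o (r(o) = o - 80 = -80 + o)
T - r(N(Y, -2)) = 4136 - (-80 - 2) = 4136 - 1*(-82) = 4136 + 82 = 4218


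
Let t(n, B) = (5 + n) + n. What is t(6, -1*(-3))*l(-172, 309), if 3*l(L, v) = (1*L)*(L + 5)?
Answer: 488308/3 ≈ 1.6277e+5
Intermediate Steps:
l(L, v) = L*(5 + L)/3 (l(L, v) = ((1*L)*(L + 5))/3 = (L*(5 + L))/3 = L*(5 + L)/3)
t(n, B) = 5 + 2*n
t(6, -1*(-3))*l(-172, 309) = (5 + 2*6)*((1/3)*(-172)*(5 - 172)) = (5 + 12)*((1/3)*(-172)*(-167)) = 17*(28724/3) = 488308/3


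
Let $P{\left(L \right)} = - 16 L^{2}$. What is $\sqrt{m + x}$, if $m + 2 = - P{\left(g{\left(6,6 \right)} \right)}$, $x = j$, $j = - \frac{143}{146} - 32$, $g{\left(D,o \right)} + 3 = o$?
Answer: $\frac{\sqrt{2323882}}{146} \approx 10.441$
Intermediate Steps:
$g{\left(D,o \right)} = -3 + o$
$j = - \frac{4815}{146}$ ($j = \left(-143\right) \frac{1}{146} - 32 = - \frac{143}{146} - 32 = - \frac{4815}{146} \approx -32.979$)
$x = - \frac{4815}{146} \approx -32.979$
$m = 142$ ($m = -2 - - 16 \left(-3 + 6\right)^{2} = -2 - - 16 \cdot 3^{2} = -2 - \left(-16\right) 9 = -2 - -144 = -2 + 144 = 142$)
$\sqrt{m + x} = \sqrt{142 - \frac{4815}{146}} = \sqrt{\frac{15917}{146}} = \frac{\sqrt{2323882}}{146}$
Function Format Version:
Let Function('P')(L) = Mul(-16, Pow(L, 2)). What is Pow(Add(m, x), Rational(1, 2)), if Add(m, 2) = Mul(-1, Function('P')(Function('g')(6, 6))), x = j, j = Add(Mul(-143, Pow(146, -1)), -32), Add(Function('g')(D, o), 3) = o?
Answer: Mul(Rational(1, 146), Pow(2323882, Rational(1, 2))) ≈ 10.441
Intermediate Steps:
Function('g')(D, o) = Add(-3, o)
j = Rational(-4815, 146) (j = Add(Mul(-143, Rational(1, 146)), -32) = Add(Rational(-143, 146), -32) = Rational(-4815, 146) ≈ -32.979)
x = Rational(-4815, 146) ≈ -32.979
m = 142 (m = Add(-2, Mul(-1, Mul(-16, Pow(Add(-3, 6), 2)))) = Add(-2, Mul(-1, Mul(-16, Pow(3, 2)))) = Add(-2, Mul(-1, Mul(-16, 9))) = Add(-2, Mul(-1, -144)) = Add(-2, 144) = 142)
Pow(Add(m, x), Rational(1, 2)) = Pow(Add(142, Rational(-4815, 146)), Rational(1, 2)) = Pow(Rational(15917, 146), Rational(1, 2)) = Mul(Rational(1, 146), Pow(2323882, Rational(1, 2)))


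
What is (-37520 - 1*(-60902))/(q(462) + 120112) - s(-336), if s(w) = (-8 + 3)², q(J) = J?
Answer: -1495484/60287 ≈ -24.806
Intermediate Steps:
s(w) = 25 (s(w) = (-5)² = 25)
(-37520 - 1*(-60902))/(q(462) + 120112) - s(-336) = (-37520 - 1*(-60902))/(462 + 120112) - 1*25 = (-37520 + 60902)/120574 - 25 = 23382*(1/120574) - 25 = 11691/60287 - 25 = -1495484/60287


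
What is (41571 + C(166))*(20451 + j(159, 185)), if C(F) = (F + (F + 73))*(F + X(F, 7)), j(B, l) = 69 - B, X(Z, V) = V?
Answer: 2273020596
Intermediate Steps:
C(F) = (7 + F)*(73 + 2*F) (C(F) = (F + (F + 73))*(F + 7) = (F + (73 + F))*(7 + F) = (73 + 2*F)*(7 + F) = (7 + F)*(73 + 2*F))
(41571 + C(166))*(20451 + j(159, 185)) = (41571 + (511 + 2*166**2 + 87*166))*(20451 + (69 - 1*159)) = (41571 + (511 + 2*27556 + 14442))*(20451 + (69 - 159)) = (41571 + (511 + 55112 + 14442))*(20451 - 90) = (41571 + 70065)*20361 = 111636*20361 = 2273020596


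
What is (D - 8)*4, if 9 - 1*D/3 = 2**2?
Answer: 28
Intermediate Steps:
D = 15 (D = 27 - 3*2**2 = 27 - 3*4 = 27 - 12 = 15)
(D - 8)*4 = (15 - 8)*4 = 7*4 = 28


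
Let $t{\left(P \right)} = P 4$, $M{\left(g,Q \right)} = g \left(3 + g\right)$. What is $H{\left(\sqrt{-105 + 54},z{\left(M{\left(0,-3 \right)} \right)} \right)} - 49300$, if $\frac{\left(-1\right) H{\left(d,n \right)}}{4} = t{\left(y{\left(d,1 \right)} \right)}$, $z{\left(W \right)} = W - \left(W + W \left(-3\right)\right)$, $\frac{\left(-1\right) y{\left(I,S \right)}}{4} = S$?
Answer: $-49236$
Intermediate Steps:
$y{\left(I,S \right)} = - 4 S$
$z{\left(W \right)} = 3 W$ ($z{\left(W \right)} = W - \left(W - 3 W\right) = W - - 2 W = W + 2 W = 3 W$)
$t{\left(P \right)} = 4 P$
$H{\left(d,n \right)} = 64$ ($H{\left(d,n \right)} = - 4 \cdot 4 \left(\left(-4\right) 1\right) = - 4 \cdot 4 \left(-4\right) = \left(-4\right) \left(-16\right) = 64$)
$H{\left(\sqrt{-105 + 54},z{\left(M{\left(0,-3 \right)} \right)} \right)} - 49300 = 64 - 49300 = -49236$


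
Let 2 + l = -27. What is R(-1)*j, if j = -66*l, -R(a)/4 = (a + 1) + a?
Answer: 7656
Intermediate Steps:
l = -29 (l = -2 - 27 = -29)
R(a) = -4 - 8*a (R(a) = -4*((a + 1) + a) = -4*((1 + a) + a) = -4*(1 + 2*a) = -4 - 8*a)
j = 1914 (j = -66*(-29) = 1914)
R(-1)*j = (-4 - 8*(-1))*1914 = (-4 + 8)*1914 = 4*1914 = 7656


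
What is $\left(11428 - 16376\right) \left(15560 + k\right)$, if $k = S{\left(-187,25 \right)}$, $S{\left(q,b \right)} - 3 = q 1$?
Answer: $-76080448$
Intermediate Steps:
$S{\left(q,b \right)} = 3 + q$ ($S{\left(q,b \right)} = 3 + q 1 = 3 + q$)
$k = -184$ ($k = 3 - 187 = -184$)
$\left(11428 - 16376\right) \left(15560 + k\right) = \left(11428 - 16376\right) \left(15560 - 184\right) = \left(-4948\right) 15376 = -76080448$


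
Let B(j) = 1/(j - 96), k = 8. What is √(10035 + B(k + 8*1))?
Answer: √4013995/20 ≈ 100.17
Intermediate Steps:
B(j) = 1/(-96 + j)
√(10035 + B(k + 8*1)) = √(10035 + 1/(-96 + (8 + 8*1))) = √(10035 + 1/(-96 + (8 + 8))) = √(10035 + 1/(-96 + 16)) = √(10035 + 1/(-80)) = √(10035 - 1/80) = √(802799/80) = √4013995/20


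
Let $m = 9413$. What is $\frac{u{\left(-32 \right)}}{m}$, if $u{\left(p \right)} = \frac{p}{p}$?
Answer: $\frac{1}{9413} \approx 0.00010624$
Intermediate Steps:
$u{\left(p \right)} = 1$
$\frac{u{\left(-32 \right)}}{m} = 1 \cdot \frac{1}{9413} = \frac{1}{9413}$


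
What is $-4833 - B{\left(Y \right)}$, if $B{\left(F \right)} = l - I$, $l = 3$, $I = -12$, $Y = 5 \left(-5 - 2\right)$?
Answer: $-4848$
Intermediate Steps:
$Y = -35$ ($Y = 5 \left(-7\right) = -35$)
$B{\left(F \right)} = 15$ ($B{\left(F \right)} = 3 - -12 = 3 + 12 = 15$)
$-4833 - B{\left(Y \right)} = -4833 - 15 = -4848$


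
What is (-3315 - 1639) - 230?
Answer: -5184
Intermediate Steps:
(-3315 - 1639) - 230 = -4954 - 230 = -5184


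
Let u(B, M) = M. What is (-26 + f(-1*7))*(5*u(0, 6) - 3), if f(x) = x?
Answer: -891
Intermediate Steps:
(-26 + f(-1*7))*(5*u(0, 6) - 3) = (-26 - 1*7)*(5*6 - 3) = (-26 - 7)*(30 - 3) = -33*27 = -891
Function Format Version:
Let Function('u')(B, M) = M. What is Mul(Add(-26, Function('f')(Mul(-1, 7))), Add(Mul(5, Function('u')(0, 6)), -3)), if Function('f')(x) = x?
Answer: -891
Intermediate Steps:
Mul(Add(-26, Function('f')(Mul(-1, 7))), Add(Mul(5, Function('u')(0, 6)), -3)) = Mul(Add(-26, Mul(-1, 7)), Add(Mul(5, 6), -3)) = Mul(Add(-26, -7), Add(30, -3)) = Mul(-33, 27) = -891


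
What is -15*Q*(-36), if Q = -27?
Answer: -14580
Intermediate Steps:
-15*Q*(-36) = -15*(-27)*(-36) = 405*(-36) = -14580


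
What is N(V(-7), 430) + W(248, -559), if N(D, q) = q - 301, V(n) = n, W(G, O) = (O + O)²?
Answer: 1250053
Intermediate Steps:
W(G, O) = 4*O² (W(G, O) = (2*O)² = 4*O²)
N(D, q) = -301 + q
N(V(-7), 430) + W(248, -559) = (-301 + 430) + 4*(-559)² = 129 + 4*312481 = 129 + 1249924 = 1250053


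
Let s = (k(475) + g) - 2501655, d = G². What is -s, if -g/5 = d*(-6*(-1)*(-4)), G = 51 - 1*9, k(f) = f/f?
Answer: 2289974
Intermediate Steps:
k(f) = 1
G = 42 (G = 51 - 9 = 42)
d = 1764 (d = 42² = 1764)
g = 211680 (g = -8820*-6*(-1)*(-4) = -8820*6*(-4) = -8820*(-24) = -5*(-42336) = 211680)
s = -2289974 (s = (1 + 211680) - 2501655 = 211681 - 2501655 = -2289974)
-s = -1*(-2289974) = 2289974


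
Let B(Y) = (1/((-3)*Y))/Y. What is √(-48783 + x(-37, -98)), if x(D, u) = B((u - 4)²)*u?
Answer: I*√47523859254858/31212 ≈ 220.87*I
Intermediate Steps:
B(Y) = -1/(3*Y²) (B(Y) = (-1/(3*Y))/Y = -1/(3*Y²))
x(D, u) = -u/(3*(-4 + u)⁴) (x(D, u) = (-1/(3*(u - 4)⁴))*u = (-1/(3*(-4 + u)⁴))*u = -u/(3*(-4 + u)⁴))
√(-48783 + x(-37, -98)) = √(-48783 - ⅓*(-98)/(-4 - 98)⁴) = √(-48783 - ⅓*(-98)/(-102)⁴) = √(-48783 - ⅓*(-98)*1/108243216) = √(-48783 + 49/162364824) = √(-7920643209143/162364824) = I*√47523859254858/31212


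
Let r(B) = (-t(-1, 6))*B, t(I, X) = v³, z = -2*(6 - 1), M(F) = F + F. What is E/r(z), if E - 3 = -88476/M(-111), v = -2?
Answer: -14857/2960 ≈ -5.0193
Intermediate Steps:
M(F) = 2*F
z = -10 (z = -2*5 = -10)
t(I, X) = -8 (t(I, X) = (-2)³ = -8)
r(B) = 8*B (r(B) = (-1*(-8))*B = 8*B)
E = 14857/37 (E = 3 - 88476/(2*(-111)) = 3 - 88476/(-222) = 3 - 88476*(-1/222) = 3 + 14746/37 = 14857/37 ≈ 401.54)
E/r(z) = 14857/(37*((8*(-10)))) = (14857/37)/(-80) = (14857/37)*(-1/80) = -14857/2960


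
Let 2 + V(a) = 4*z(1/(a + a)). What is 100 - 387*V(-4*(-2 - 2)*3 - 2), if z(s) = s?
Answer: 19715/23 ≈ 857.17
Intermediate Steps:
V(a) = -2 + 2/a (V(a) = -2 + 4/(a + a) = -2 + 4/((2*a)) = -2 + 4*(1/(2*a)) = -2 + 2/a)
100 - 387*V(-4*(-2 - 2)*3 - 2) = 100 - 387*(-2 + 2/(-4*(-2 - 2)*3 - 2)) = 100 - 387*(-2 + 2/(-4*(-4)*3 - 2)) = 100 - 387*(-2 + 2/(16*3 - 2)) = 100 - 387*(-2 + 2/(48 - 2)) = 100 - 387*(-2 + 2/46) = 100 - 387*(-2 + 2*(1/46)) = 100 - 387*(-2 + 1/23) = 100 - 387*(-45/23) = 100 + 17415/23 = 19715/23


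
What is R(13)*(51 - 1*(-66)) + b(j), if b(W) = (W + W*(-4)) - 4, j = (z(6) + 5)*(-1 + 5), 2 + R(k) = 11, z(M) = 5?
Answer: 929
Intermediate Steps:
R(k) = 9 (R(k) = -2 + 11 = 9)
j = 40 (j = (5 + 5)*(-1 + 5) = 10*4 = 40)
b(W) = -4 - 3*W (b(W) = (W - 4*W) - 4 = -3*W - 4 = -4 - 3*W)
R(13)*(51 - 1*(-66)) + b(j) = 9*(51 - 1*(-66)) + (-4 - 3*40) = 9*(51 + 66) + (-4 - 120) = 9*117 - 124 = 1053 - 124 = 929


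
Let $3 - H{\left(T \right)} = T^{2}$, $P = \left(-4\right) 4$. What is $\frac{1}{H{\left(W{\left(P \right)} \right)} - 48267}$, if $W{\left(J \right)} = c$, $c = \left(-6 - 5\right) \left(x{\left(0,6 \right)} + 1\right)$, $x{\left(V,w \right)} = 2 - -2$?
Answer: $- \frac{1}{51289} \approx -1.9497 \cdot 10^{-5}$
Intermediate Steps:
$P = -16$
$x{\left(V,w \right)} = 4$ ($x{\left(V,w \right)} = 2 + 2 = 4$)
$c = -55$ ($c = \left(-6 - 5\right) \left(4 + 1\right) = \left(-11\right) 5 = -55$)
$W{\left(J \right)} = -55$
$H{\left(T \right)} = 3 - T^{2}$
$\frac{1}{H{\left(W{\left(P \right)} \right)} - 48267} = \frac{1}{\left(3 - \left(-55\right)^{2}\right) - 48267} = \frac{1}{\left(3 - 3025\right) - 48267} = \frac{1}{-3022 - 48267} = \frac{1}{-51289} = - \frac{1}{51289}$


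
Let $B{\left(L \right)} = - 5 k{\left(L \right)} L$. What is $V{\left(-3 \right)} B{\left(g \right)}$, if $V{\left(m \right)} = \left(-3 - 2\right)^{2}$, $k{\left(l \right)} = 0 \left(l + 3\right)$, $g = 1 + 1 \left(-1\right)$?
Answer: $0$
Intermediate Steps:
$g = 0$ ($g = 1 - 1 = 0$)
$k{\left(l \right)} = 0$ ($k{\left(l \right)} = 0 \left(3 + l\right) = 0$)
$B{\left(L \right)} = 0$ ($B{\left(L \right)} = \left(-5\right) 0 L = 0 L = 0$)
$V{\left(m \right)} = 25$ ($V{\left(m \right)} = \left(-5\right)^{2} = 25$)
$V{\left(-3 \right)} B{\left(g \right)} = 25 \cdot 0 = 0$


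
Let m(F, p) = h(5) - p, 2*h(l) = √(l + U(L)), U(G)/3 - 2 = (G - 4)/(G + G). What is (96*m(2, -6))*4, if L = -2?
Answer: 2304 + 96*√62 ≈ 3059.9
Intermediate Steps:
U(G) = 6 + 3*(-4 + G)/(2*G) (U(G) = 6 + 3*((G - 4)/(G + G)) = 6 + 3*((-4 + G)/((2*G))) = 6 + 3*((-4 + G)*(1/(2*G))) = 6 + 3*((-4 + G)/(2*G)) = 6 + 3*(-4 + G)/(2*G))
h(l) = √(21/2 + l)/2 (h(l) = √(l + (15/2 - 6/(-2)))/2 = √(l + (15/2 - 6*(-½)))/2 = √(l + (15/2 + 3))/2 = √(l + 21/2)/2 = √(21/2 + l)/2)
m(F, p) = -p + √62/4 (m(F, p) = √(42 + 4*5)/4 - p = √(42 + 20)/4 - p = √62/4 - p = -p + √62/4)
(96*m(2, -6))*4 = (96*(-1*(-6) + √62/4))*4 = (96*(6 + √62/4))*4 = (576 + 24*√62)*4 = 2304 + 96*√62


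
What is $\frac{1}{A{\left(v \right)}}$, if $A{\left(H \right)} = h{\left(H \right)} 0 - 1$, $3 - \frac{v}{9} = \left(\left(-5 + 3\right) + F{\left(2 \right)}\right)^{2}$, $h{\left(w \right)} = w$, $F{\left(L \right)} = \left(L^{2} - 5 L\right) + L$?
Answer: $-1$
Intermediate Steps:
$F{\left(L \right)} = L^{2} - 4 L$
$v = -297$ ($v = 27 - 9 \left(\left(-5 + 3\right) + 2 \left(-4 + 2\right)\right)^{2} = 27 - 9 \left(-2 + 2 \left(-2\right)\right)^{2} = 27 - 9 \left(-2 - 4\right)^{2} = 27 - 9 \left(-6\right)^{2} = 27 - 324 = -297$)
$A{\left(H \right)} = -1$ ($A{\left(H \right)} = H 0 - 1 = 0 - 1 = -1$)
$\frac{1}{A{\left(v \right)}} = \frac{1}{-1} = -1$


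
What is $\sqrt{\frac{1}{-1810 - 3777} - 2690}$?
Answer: $\frac{i \sqrt{83967196197}}{5587} \approx 51.865 i$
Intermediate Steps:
$\sqrt{\frac{1}{-1810 - 3777} - 2690} = \sqrt{\frac{1}{-5587} - 2690} = \sqrt{- \frac{1}{5587} - 2690} = \sqrt{- \frac{15029031}{5587}} = \frac{i \sqrt{83967196197}}{5587}$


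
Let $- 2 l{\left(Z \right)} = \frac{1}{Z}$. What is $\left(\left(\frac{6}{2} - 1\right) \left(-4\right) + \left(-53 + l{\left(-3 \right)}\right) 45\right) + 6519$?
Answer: $\frac{8267}{2} \approx 4133.5$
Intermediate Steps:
$l{\left(Z \right)} = - \frac{1}{2 Z}$
$\left(\left(\frac{6}{2} - 1\right) \left(-4\right) + \left(-53 + l{\left(-3 \right)}\right) 45\right) + 6519 = \left(\left(\frac{6}{2} - 1\right) \left(-4\right) + \left(-53 - \frac{1}{2 \left(-3\right)}\right) 45\right) + 6519 = \left(\left(6 \cdot \frac{1}{2} - 1\right) \left(-4\right) + \left(-53 - - \frac{1}{6}\right) 45\right) + 6519 = \left(\left(3 - 1\right) \left(-4\right) + \left(-53 + \frac{1}{6}\right) 45\right) + 6519 = \left(2 \left(-4\right) - \frac{4755}{2}\right) + 6519 = \left(-8 - \frac{4755}{2}\right) + 6519 = - \frac{4771}{2} + 6519 = \frac{8267}{2}$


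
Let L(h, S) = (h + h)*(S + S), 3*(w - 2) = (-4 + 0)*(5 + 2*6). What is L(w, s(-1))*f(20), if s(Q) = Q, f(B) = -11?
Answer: -2728/3 ≈ -909.33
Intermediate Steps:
w = -62/3 (w = 2 + ((-4 + 0)*(5 + 2*6))/3 = 2 + (-4*(5 + 12))/3 = 2 + (-4*17)/3 = 2 + (⅓)*(-68) = 2 - 68/3 = -62/3 ≈ -20.667)
L(h, S) = 4*S*h (L(h, S) = (2*h)*(2*S) = 4*S*h)
L(w, s(-1))*f(20) = (4*(-1)*(-62/3))*(-11) = (248/3)*(-11) = -2728/3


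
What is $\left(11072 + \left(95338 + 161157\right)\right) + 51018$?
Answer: $318585$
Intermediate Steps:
$\left(11072 + \left(95338 + 161157\right)\right) + 51018 = \left(11072 + 256495\right) + 51018 = 267567 + 51018 = 318585$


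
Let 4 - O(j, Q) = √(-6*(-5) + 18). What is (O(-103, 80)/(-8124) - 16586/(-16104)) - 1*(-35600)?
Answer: 64689491359/1817068 + √3/2031 ≈ 35601.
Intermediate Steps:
O(j, Q) = 4 - 4*√3 (O(j, Q) = 4 - √(-6*(-5) + 18) = 4 - √(30 + 18) = 4 - √48 = 4 - 4*√3)
(O(-103, 80)/(-8124) - 16586/(-16104)) - 1*(-35600) = ((4 - 4*√3)/(-8124) - 16586/(-16104)) - 1*(-35600) = ((4 - 4*√3)*(-1/8124) - 16586*(-1/16104)) + 35600 = ((-1/2031 + √3/2031) + 8293/8052) + 35600 = (1870559/1817068 + √3/2031) + 35600 = 64689491359/1817068 + √3/2031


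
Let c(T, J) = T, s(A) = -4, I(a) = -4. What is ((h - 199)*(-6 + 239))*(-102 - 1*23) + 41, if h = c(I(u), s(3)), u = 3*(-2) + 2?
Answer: 5912416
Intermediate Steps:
u = -4 (u = -6 + 2 = -4)
h = -4
((h - 199)*(-6 + 239))*(-102 - 1*23) + 41 = ((-4 - 199)*(-6 + 239))*(-102 - 1*23) + 41 = (-203*233)*(-102 - 23) + 41 = -47299*(-125) + 41 = 5912375 + 41 = 5912416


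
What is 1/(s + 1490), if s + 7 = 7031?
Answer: 1/8514 ≈ 0.00011745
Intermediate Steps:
s = 7024 (s = -7 + 7031 = 7024)
1/(s + 1490) = 1/(7024 + 1490) = 1/8514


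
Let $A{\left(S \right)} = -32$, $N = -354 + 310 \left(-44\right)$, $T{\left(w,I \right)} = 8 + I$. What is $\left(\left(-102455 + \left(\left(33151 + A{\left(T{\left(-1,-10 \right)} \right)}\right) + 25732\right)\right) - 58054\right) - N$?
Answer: $-87664$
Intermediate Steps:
$N = -13994$ ($N = -354 - 13640 = -13994$)
$\left(\left(-102455 + \left(\left(33151 + A{\left(T{\left(-1,-10 \right)} \right)}\right) + 25732\right)\right) - 58054\right) - N = \left(\left(-102455 + \left(\left(33151 - 32\right) + 25732\right)\right) - 58054\right) - -13994 = \left(\left(-102455 + \left(33119 + 25732\right)\right) - 58054\right) + 13994 = \left(\left(-102455 + 58851\right) - 58054\right) + 13994 = \left(-43604 - 58054\right) + 13994 = -101658 + 13994 = -87664$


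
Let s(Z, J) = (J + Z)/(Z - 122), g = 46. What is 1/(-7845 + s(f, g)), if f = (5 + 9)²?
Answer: -37/290144 ≈ -0.00012752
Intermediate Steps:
f = 196 (f = 14² = 196)
s(Z, J) = (J + Z)/(-122 + Z)
1/(-7845 + s(f, g)) = 1/(-7845 + (46 + 196)/(-122 + 196)) = 1/(-7845 + 242/74) = 1/(-7845 + (1/74)*242) = 1/(-7845 + 121/37) = 1/(-290144/37) = -37/290144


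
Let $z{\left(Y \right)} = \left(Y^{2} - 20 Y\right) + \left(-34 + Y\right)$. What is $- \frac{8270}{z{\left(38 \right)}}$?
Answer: $- \frac{4135}{344} \approx -12.02$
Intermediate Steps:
$z{\left(Y \right)} = -34 + Y^{2} - 19 Y$
$- \frac{8270}{z{\left(38 \right)}} = - \frac{8270}{-34 + 38^{2} - 722} = - \frac{8270}{-34 + 1444 - 722} = - \frac{8270}{688} = \left(-8270\right) \frac{1}{688} = - \frac{4135}{344}$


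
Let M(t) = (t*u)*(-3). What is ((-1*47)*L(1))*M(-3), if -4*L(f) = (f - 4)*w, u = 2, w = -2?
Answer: 1269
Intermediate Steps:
L(f) = -2 + f/2 (L(f) = -(f - 4)*(-2)/4 = -(-4 + f)*(-2)/4 = -(8 - 2*f)/4 = -2 + f/2)
M(t) = -6*t (M(t) = (t*2)*(-3) = (2*t)*(-3) = -6*t)
((-1*47)*L(1))*M(-3) = ((-1*47)*(-2 + (½)*1))*(-6*(-3)) = -47*(-2 + ½)*18 = -47*(-3/2)*18 = (141/2)*18 = 1269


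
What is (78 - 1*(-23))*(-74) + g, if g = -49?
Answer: -7523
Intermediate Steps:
(78 - 1*(-23))*(-74) + g = (78 - 1*(-23))*(-74) - 49 = (78 + 23)*(-74) - 49 = 101*(-74) - 49 = -7474 - 49 = -7523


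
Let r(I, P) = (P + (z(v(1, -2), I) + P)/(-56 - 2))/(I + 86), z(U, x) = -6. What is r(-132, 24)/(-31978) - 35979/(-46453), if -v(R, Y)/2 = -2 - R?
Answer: 1534847553519/1981622361356 ≈ 0.77454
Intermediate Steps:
v(R, Y) = 4 + 2*R (v(R, Y) = -2*(-2 - R) = 4 + 2*R)
r(I, P) = (3/29 + 57*P/58)/(86 + I) (r(I, P) = (P + (-6 + P)/(-56 - 2))/(I + 86) = (P + (-6 + P)/(-58))/(86 + I) = (P + (-6 + P)*(-1/58))/(86 + I) = (P + (3/29 - P/58))/(86 + I) = (3/29 + 57*P/58)/(86 + I))
r(-132, 24)/(-31978) - 35979/(-46453) = (3*(2 + 19*24)/(58*(86 - 132)))/(-31978) - 35979/(-46453) = ((3/58)*(2 + 456)/(-46))*(-1/31978) - 35979*(-1/46453) = ((3/58)*(-1/46)*458)*(-1/31978) + 35979/46453 = -687/1334*(-1/31978) + 35979/46453 = 687/42658652 + 35979/46453 = 1534847553519/1981622361356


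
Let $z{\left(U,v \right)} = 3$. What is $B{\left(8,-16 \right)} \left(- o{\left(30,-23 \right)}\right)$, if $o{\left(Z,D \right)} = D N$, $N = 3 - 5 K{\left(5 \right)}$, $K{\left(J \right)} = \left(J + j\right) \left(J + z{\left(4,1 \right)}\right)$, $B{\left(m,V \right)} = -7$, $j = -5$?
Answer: $-483$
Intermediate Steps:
$K{\left(J \right)} = \left(-5 + J\right) \left(3 + J\right)$ ($K{\left(J \right)} = \left(J - 5\right) \left(J + 3\right) = \left(-5 + J\right) \left(3 + J\right)$)
$N = 3$ ($N = 3 - 5 \left(-15 + 5^{2} - 10\right) = 3 - 5 \left(-15 + 25 - 10\right) = 3 - 0 = 3 + 0 = 3$)
$o{\left(Z,D \right)} = 3 D$ ($o{\left(Z,D \right)} = D 3 = 3 D$)
$B{\left(8,-16 \right)} \left(- o{\left(30,-23 \right)}\right) = - 7 \left(- 3 \left(-23\right)\right) = - 7 \left(\left(-1\right) \left(-69\right)\right) = \left(-7\right) 69 = -483$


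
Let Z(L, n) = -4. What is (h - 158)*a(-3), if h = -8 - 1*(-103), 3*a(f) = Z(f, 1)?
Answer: 84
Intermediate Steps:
a(f) = -4/3 (a(f) = (1/3)*(-4) = -4/3)
h = 95 (h = -8 + 103 = 95)
(h - 158)*a(-3) = (95 - 158)*(-4/3) = -63*(-4/3) = 84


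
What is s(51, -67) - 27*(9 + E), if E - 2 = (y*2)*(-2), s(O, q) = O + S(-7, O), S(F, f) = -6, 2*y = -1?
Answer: -306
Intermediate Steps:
y = -½ (y = (½)*(-1) = -½ ≈ -0.50000)
s(O, q) = -6 + O (s(O, q) = O - 6 = -6 + O)
E = 4 (E = 2 - ½*2*(-2) = 2 - 1*(-2) = 2 + 2 = 4)
s(51, -67) - 27*(9 + E) = (-6 + 51) - 27*(9 + 4) = 45 - 27*13 = 45 - 351 = -306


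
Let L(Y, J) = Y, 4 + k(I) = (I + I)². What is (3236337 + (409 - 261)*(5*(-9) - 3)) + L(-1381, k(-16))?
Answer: 3227852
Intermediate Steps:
k(I) = -4 + 4*I² (k(I) = -4 + (I + I)² = -4 + (2*I)² = -4 + 4*I²)
(3236337 + (409 - 261)*(5*(-9) - 3)) + L(-1381, k(-16)) = (3236337 + (409 - 261)*(5*(-9) - 3)) - 1381 = (3236337 + 148*(-45 - 3)) - 1381 = (3236337 + 148*(-48)) - 1381 = (3236337 - 7104) - 1381 = 3229233 - 1381 = 3227852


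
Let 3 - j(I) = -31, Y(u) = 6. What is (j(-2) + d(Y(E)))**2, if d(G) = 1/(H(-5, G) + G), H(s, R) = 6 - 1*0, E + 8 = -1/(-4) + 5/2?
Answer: 167281/144 ≈ 1161.7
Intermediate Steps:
E = -21/4 (E = -8 + (-1/(-4) + 5/2) = -8 + (-1*(-1/4) + 5*(1/2)) = -8 + (1/4 + 5/2) = -8 + 11/4 = -21/4 ≈ -5.2500)
j(I) = 34 (j(I) = 3 - 1*(-31) = 3 + 31 = 34)
H(s, R) = 6 (H(s, R) = 6 + 0 = 6)
d(G) = 1/(6 + G)
(j(-2) + d(Y(E)))**2 = (34 + 1/(6 + 6))**2 = (34 + 1/12)**2 = (409/12)**2 = 167281/144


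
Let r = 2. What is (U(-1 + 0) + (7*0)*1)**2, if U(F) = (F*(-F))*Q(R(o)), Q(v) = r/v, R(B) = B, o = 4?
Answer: 1/4 ≈ 0.25000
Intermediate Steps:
Q(v) = 2/v
U(F) = -F**2/2 (U(F) = (F*(-F))*(2/4) = (-F**2)*(2*(1/4)) = -F**2*(1/2) = -F**2/2)
(U(-1 + 0) + (7*0)*1)**2 = (-(-1 + 0)**2/2 + (7*0)*1)**2 = (-1/2*(-1)**2 + 0*1)**2 = (-1/2*1 + 0)**2 = (-1/2 + 0)**2 = (-1/2)**2 = 1/4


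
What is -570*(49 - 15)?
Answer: -19380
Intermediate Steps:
-570*(49 - 15) = -570*34 = -19380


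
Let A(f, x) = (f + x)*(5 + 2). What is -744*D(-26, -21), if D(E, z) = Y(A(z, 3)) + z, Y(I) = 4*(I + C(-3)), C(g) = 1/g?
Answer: 391592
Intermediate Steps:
C(g) = 1/g
A(f, x) = 7*f + 7*x (A(f, x) = (f + x)*7 = 7*f + 7*x)
Y(I) = -4/3 + 4*I (Y(I) = 4*(I + 1/(-3)) = 4*(I - ⅓) = 4*(-⅓ + I) = -4/3 + 4*I)
D(E, z) = 248/3 + 29*z (D(E, z) = (-4/3 + 4*(7*z + 7*3)) + z = (-4/3 + 4*(7*z + 21)) + z = (-4/3 + 4*(21 + 7*z)) + z = (-4/3 + (84 + 28*z)) + z = (248/3 + 28*z) + z = 248/3 + 29*z)
-744*D(-26, -21) = -744*(248/3 + 29*(-21)) = -744*(248/3 - 609) = -744*(-1579/3) = 391592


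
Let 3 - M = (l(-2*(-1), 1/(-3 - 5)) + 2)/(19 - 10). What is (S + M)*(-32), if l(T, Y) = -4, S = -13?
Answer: 2816/9 ≈ 312.89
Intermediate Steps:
M = 29/9 (M = 3 - (-4 + 2)/(19 - 10) = 3 - (-2)/9 = 3 - 1*(-2/9) = 3 + 2/9 = 29/9 ≈ 3.2222)
(S + M)*(-32) = (-13 + 29/9)*(-32) = -88/9*(-32) = 2816/9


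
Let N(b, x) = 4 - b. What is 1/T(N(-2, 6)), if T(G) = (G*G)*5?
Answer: 1/180 ≈ 0.0055556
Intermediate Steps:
T(G) = 5*G² (T(G) = G²*5 = 5*G²)
1/T(N(-2, 6)) = 1/(5*(4 - 1*(-2))²) = 1/(5*(4 + 2)²) = 1/(5*6²) = 1/(5*36) = 1/180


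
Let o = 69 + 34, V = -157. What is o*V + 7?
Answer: -16164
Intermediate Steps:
o = 103
o*V + 7 = 103*(-157) + 7 = -16171 + 7 = -16164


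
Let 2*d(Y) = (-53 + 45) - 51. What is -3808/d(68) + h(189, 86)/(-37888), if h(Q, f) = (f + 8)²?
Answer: 72008421/558848 ≈ 128.85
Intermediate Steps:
d(Y) = -59/2 (d(Y) = ((-53 + 45) - 51)/2 = (-8 - 51)/2 = (½)*(-59) = -59/2)
h(Q, f) = (8 + f)²
-3808/d(68) + h(189, 86)/(-37888) = -3808/(-59/2) + (8 + 86)²/(-37888) = -3808*(-2/59) + 94²*(-1/37888) = 7616/59 + 8836*(-1/37888) = 7616/59 - 2209/9472 = 72008421/558848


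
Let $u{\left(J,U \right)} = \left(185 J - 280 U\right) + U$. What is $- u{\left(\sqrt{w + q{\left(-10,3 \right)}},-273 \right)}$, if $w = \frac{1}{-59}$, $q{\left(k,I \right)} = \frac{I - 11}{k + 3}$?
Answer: $-76167 - \frac{185 \sqrt{192045}}{413} \approx -76363.0$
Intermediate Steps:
$q{\left(k,I \right)} = \frac{-11 + I}{3 + k}$
$w = - \frac{1}{59} \approx -0.016949$
$u{\left(J,U \right)} = - 279 U + 185 J$ ($u{\left(J,U \right)} = \left(- 280 U + 185 J\right) + U = - 279 U + 185 J$)
$- u{\left(\sqrt{w + q{\left(-10,3 \right)}},-273 \right)} = - (\left(-279\right) \left(-273\right) + 185 \sqrt{- \frac{1}{59} + \frac{-11 + 3}{3 - 10}}) = - (76167 + 185 \sqrt{- \frac{1}{59} + \frac{1}{-7} \left(-8\right)}) = - (76167 + 185 \sqrt{- \frac{1}{59} - - \frac{8}{7}}) = - (76167 + 185 \sqrt{- \frac{1}{59} + \frac{8}{7}}) = - (76167 + 185 \sqrt{\frac{465}{413}}) = - (76167 + 185 \frac{\sqrt{192045}}{413}) = - (76167 + \frac{185 \sqrt{192045}}{413}) = -76167 - \frac{185 \sqrt{192045}}{413}$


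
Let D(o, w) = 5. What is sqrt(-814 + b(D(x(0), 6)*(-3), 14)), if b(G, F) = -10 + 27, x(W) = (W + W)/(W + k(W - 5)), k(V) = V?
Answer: I*sqrt(797) ≈ 28.231*I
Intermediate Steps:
x(W) = 2*W/(-5 + 2*W) (x(W) = (W + W)/(W + (W - 5)) = (2*W)/(W + (-5 + W)) = (2*W)/(-5 + 2*W) = 2*W/(-5 + 2*W))
b(G, F) = 17
sqrt(-814 + b(D(x(0), 6)*(-3), 14)) = sqrt(-814 + 17) = sqrt(-797) = I*sqrt(797)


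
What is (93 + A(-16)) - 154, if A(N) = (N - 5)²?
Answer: 380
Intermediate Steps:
A(N) = (-5 + N)²
(93 + A(-16)) - 154 = (93 + (-5 - 16)²) - 154 = (93 + (-21)²) - 154 = (93 + 441) - 154 = 534 - 154 = 380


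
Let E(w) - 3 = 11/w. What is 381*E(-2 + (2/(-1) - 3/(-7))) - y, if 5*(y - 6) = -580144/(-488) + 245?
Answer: -492947/1525 ≈ -323.24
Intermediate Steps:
E(w) = 3 + 11/w
y = 89293/305 (y = 6 + (-580144/(-488) + 245)/5 = 6 + (-580144*(-1)/488 + 245)/5 = 6 + (-808*(-359/244) + 245)/5 = 6 + (72518/61 + 245)/5 = 6 + (⅕)*(87463/61) = 6 + 87463/305 = 89293/305 ≈ 292.76)
381*E(-2 + (2/(-1) - 3/(-7))) - y = 381*(3 + 11/(-2 + (2/(-1) - 3/(-7)))) - 1*89293/305 = 381*(3 + 11/(-2 + (2*(-1) - 3*(-⅐)))) - 89293/305 = 381*(3 + 11/(-2 + (-2 + 3/7))) - 89293/305 = 381*(3 + 11/(-2 - 11/7)) - 89293/305 = 381*(3 + 11/(-25/7)) - 89293/305 = 381*(3 + 11*(-7/25)) - 89293/305 = 381*(3 - 77/25) - 89293/305 = 381*(-2/25) - 89293/305 = -762/25 - 89293/305 = -492947/1525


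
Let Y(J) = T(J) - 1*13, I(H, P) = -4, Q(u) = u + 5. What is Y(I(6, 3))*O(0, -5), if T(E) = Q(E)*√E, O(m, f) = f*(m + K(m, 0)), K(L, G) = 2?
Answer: 130 - 20*I ≈ 130.0 - 20.0*I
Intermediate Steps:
Q(u) = 5 + u
O(m, f) = f*(2 + m) (O(m, f) = f*(m + 2) = f*(2 + m))
T(E) = √E*(5 + E) (T(E) = (5 + E)*√E = √E*(5 + E))
Y(J) = -13 + √J*(5 + J) (Y(J) = √J*(5 + J) - 1*13 = √J*(5 + J) - 13 = -13 + √J*(5 + J))
Y(I(6, 3))*O(0, -5) = (-13 + √(-4)*(5 - 4))*(-5*(2 + 0)) = (-13 + (2*I)*1)*(-5*2) = (-13 + 2*I)*(-10) = 130 - 20*I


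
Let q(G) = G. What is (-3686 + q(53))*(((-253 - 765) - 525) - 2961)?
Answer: 16363032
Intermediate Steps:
(-3686 + q(53))*(((-253 - 765) - 525) - 2961) = (-3686 + 53)*(((-253 - 765) - 525) - 2961) = -3633*((-1018 - 525) - 2961) = -3633*(-1543 - 2961) = -3633*(-4504) = 16363032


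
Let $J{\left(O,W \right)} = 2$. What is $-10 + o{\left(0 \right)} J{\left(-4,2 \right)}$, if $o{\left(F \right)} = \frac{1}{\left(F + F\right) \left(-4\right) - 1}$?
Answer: $-12$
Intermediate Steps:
$o{\left(F \right)} = \frac{1}{-1 - 8 F}$ ($o{\left(F \right)} = \frac{1}{2 F \left(-4\right) - 1} = \frac{1}{- 8 F - 1} = \frac{1}{-1 - 8 F}$)
$-10 + o{\left(0 \right)} J{\left(-4,2 \right)} = -10 + - \frac{1}{1 + 8 \cdot 0} \cdot 2 = -10 + - \frac{1}{1 + 0} \cdot 2 = -10 + - 1^{-1} \cdot 2 = -10 + \left(-1\right) 1 \cdot 2 = -10 - 2 = -12$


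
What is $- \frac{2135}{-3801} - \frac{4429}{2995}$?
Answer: $- \frac{1491472}{1626285} \approx -0.9171$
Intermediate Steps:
$- \frac{2135}{-3801} - \frac{4429}{2995} = \left(-2135\right) \left(- \frac{1}{3801}\right) - \frac{4429}{2995} = \frac{305}{543} - \frac{4429}{2995} = - \frac{1491472}{1626285}$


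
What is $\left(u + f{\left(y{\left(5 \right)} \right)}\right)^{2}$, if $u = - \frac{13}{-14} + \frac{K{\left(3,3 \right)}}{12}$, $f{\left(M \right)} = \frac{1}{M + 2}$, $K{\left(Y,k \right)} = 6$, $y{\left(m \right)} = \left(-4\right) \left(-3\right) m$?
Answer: $\frac{393129}{188356} \approx 2.0872$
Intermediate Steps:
$y{\left(m \right)} = 12 m$
$f{\left(M \right)} = \frac{1}{2 + M}$
$u = \frac{10}{7}$ ($u = - \frac{13}{-14} + \frac{6}{12} = \left(-13\right) \left(- \frac{1}{14}\right) + 6 \cdot \frac{1}{12} = \frac{13}{14} + \frac{1}{2} = \frac{10}{7} \approx 1.4286$)
$\left(u + f{\left(y{\left(5 \right)} \right)}\right)^{2} = \left(\frac{10}{7} + \frac{1}{2 + 12 \cdot 5}\right)^{2} = \left(\frac{10}{7} + \frac{1}{2 + 60}\right)^{2} = \left(\frac{10}{7} + \frac{1}{62}\right)^{2} = \left(\frac{627}{434}\right)^{2} = \frac{393129}{188356}$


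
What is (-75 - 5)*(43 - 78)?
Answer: 2800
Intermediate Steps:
(-75 - 5)*(43 - 78) = -80*(-35) = 2800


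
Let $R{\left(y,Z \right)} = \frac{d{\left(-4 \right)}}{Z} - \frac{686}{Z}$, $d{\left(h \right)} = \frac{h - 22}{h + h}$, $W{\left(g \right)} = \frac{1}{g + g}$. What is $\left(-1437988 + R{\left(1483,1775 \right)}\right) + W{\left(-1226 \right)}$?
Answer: $- \frac{3129278424139}{2176150} \approx -1.438 \cdot 10^{6}$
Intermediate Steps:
$W{\left(g \right)} = \frac{1}{2 g}$
$d{\left(h \right)} = \frac{-22 + h}{2 h}$
$R{\left(y,Z \right)} = - \frac{2731}{4 Z}$ ($R{\left(y,Z \right)} = \frac{\frac{1}{2} \frac{1}{-4} \left(-22 - 4\right)}{Z} - \frac{686}{Z} = \frac{\frac{1}{2} \left(- \frac{1}{4}\right) \left(-26\right)}{Z} - \frac{686}{Z} = \frac{13}{4 Z} - \frac{686}{Z} = - \frac{2731}{4 Z}$)
$\left(-1437988 + R{\left(1483,1775 \right)}\right) + W{\left(-1226 \right)} = \left(-1437988 - \frac{2731}{4 \cdot 1775}\right) + \frac{1}{2 \left(-1226\right)} = \left(-1437988 - \frac{2731}{7100}\right) + \frac{1}{2} \left(- \frac{1}{1226}\right) = \left(-1437988 - \frac{2731}{7100}\right) - \frac{1}{2452} = - \frac{10209717531}{7100} - \frac{1}{2452} = - \frac{3129278424139}{2176150}$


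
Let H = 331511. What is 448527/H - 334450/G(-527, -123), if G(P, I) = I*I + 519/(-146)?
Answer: -3039418754939/146416142793 ≈ -20.759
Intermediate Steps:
G(P, I) = -519/146 + I² (G(P, I) = I² + 519*(-1/146) = I² - 519/146 = -519/146 + I²)
448527/H - 334450/G(-527, -123) = 448527/331511 - 334450/(-519/146 + (-123)²) = 448527*(1/331511) - 334450/(-519/146 + 15129) = 448527/331511 - 334450/2208315/146 = 448527/331511 - 334450*146/2208315 = 448527/331511 - 9765940/441663 = -3039418754939/146416142793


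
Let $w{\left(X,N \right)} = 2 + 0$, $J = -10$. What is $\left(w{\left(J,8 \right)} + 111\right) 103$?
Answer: $11639$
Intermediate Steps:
$w{\left(X,N \right)} = 2$
$\left(w{\left(J,8 \right)} + 111\right) 103 = \left(2 + 111\right) 103 = 113 \cdot 103 = 11639$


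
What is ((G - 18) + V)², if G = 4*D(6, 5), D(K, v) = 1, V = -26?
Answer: 1600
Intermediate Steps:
G = 4 (G = 4*1 = 4)
((G - 18) + V)² = ((4 - 18) - 26)² = (-14 - 26)² = (-40)² = 1600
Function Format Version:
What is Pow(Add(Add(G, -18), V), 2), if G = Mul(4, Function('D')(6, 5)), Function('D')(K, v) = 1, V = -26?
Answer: 1600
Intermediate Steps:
G = 4 (G = Mul(4, 1) = 4)
Pow(Add(Add(G, -18), V), 2) = Pow(Add(Add(4, -18), -26), 2) = Pow(Add(-14, -26), 2) = Pow(-40, 2) = 1600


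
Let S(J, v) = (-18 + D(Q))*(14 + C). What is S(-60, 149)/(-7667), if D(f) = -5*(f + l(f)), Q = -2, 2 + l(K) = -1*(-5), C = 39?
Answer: 1219/7667 ≈ 0.15899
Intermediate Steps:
l(K) = 3 (l(K) = -2 - 1*(-5) = -2 + 5 = 3)
D(f) = -15 - 5*f (D(f) = -5*(f + 3) = -5*(3 + f) = -15 - 5*f)
S(J, v) = -1219 (S(J, v) = (-18 + (-15 - 5*(-2)))*(14 + 39) = (-18 + (-15 + 10))*53 = (-18 - 5)*53 = -23*53 = -1219)
S(-60, 149)/(-7667) = -1219/(-7667) = -1219*(-1/7667) = 1219/7667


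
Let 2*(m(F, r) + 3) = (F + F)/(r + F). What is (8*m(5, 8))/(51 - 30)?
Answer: -272/273 ≈ -0.99634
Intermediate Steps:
m(F, r) = -3 + F/(F + r) (m(F, r) = -3 + ((F + F)/(r + F))/2 = -3 + ((2*F)/(F + r))/2 = -3 + (2*F/(F + r))/2 = -3 + F/(F + r))
(8*m(5, 8))/(51 - 30) = (8*((-3*8 - 2*5)/(5 + 8)))/(51 - 30) = (8*((-24 - 10)/13))/21 = (8*((1/13)*(-34)))/21 = (8*(-34/13))/21 = (1/21)*(-272/13) = -272/273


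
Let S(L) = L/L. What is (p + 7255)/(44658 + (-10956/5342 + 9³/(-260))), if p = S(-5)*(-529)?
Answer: 1556979320/10336607747 ≈ 0.15063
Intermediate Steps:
S(L) = 1
p = -529 (p = 1*(-529) = -529)
(p + 7255)/(44658 + (-10956/5342 + 9³/(-260))) = (-529 + 7255)/(44658 + (-10956/5342 + 9³/(-260))) = 6726/(44658 + (-10956*1/5342 + 729*(-1/260))) = 6726/(44658 + (-5478/2671 - 729/260)) = 6726/(44658 - 3371439/694460) = 6726/(31009823241/694460) = 6726*(694460/31009823241) = 1556979320/10336607747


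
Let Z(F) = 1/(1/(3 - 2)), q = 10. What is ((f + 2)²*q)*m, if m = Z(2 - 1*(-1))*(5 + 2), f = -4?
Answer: 280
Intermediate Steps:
Z(F) = 1 (Z(F) = 1/(1/1) = 1/1 = 1)
m = 7 (m = 1*(5 + 2) = 1*7 = 7)
((f + 2)²*q)*m = ((-4 + 2)²*10)*7 = ((-2)²*10)*7 = (4*10)*7 = 40*7 = 280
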